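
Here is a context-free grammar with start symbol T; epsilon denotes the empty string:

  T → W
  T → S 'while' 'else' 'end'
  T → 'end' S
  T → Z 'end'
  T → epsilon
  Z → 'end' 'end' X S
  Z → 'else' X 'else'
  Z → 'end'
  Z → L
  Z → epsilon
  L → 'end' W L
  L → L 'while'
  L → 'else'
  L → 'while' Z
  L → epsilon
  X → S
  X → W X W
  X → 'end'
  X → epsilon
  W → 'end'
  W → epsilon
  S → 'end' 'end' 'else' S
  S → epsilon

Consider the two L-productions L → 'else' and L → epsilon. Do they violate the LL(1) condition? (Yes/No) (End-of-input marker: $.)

FIRST('else') = { 'else' } and FIRST(epsilon) = { epsilon }.
The second is nullable but FOLLOW(L) = { 'end', 'while' } is disjoint from FIRST of the first.

No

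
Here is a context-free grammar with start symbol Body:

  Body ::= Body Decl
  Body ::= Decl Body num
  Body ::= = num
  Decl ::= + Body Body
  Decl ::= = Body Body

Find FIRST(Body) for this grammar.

From Body ::= Body Decl: add FIRST(Body) = { +, = }.
From Body ::= Decl Body num: add FIRST(Decl) = { +, = }.
Body ::= = num contributes {=}.
Union: FIRST(Body) = { +, = }.

{ +, = }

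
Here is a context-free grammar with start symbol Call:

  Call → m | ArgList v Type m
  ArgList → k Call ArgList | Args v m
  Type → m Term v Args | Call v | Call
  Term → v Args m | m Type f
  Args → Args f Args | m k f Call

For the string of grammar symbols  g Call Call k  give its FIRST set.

g is a terminal; add {g} and stop.

{ g }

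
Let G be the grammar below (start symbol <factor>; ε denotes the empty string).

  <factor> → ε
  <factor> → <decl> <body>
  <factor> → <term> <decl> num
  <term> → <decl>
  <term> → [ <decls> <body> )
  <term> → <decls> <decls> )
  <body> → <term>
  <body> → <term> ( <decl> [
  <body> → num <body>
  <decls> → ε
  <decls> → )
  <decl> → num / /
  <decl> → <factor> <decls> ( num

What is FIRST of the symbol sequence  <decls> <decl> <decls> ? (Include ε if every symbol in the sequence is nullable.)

{ (, ), [, num }

Add FIRST(<decls>)\{ε} = { ) }; <decls> is nullable, continue.
Add FIRST(<decl>) = { (, ), [, num }; <decl> is not nullable, stop.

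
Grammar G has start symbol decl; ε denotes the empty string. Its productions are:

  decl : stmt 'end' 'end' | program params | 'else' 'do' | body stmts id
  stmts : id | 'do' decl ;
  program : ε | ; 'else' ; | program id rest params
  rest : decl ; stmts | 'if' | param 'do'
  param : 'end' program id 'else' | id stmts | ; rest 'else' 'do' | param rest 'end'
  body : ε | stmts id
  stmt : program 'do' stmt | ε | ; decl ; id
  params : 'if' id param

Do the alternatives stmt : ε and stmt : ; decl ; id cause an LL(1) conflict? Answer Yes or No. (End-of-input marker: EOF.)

FIRST(ε) = { ε } and FIRST(; decl ; id) = { ; }.
The first is nullable but FOLLOW(stmt) = { 'end' } is disjoint from FIRST of the second.

No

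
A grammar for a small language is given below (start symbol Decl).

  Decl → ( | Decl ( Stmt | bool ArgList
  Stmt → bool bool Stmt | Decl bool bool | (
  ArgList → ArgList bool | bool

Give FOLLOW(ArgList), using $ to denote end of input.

In Decl → bool ArgList: ArgList is at the end, add FOLLOW(Decl) = { $, (, bool }.
In ArgList → ArgList bool: add FIRST(bool) = { bool }.
Union: FOLLOW(ArgList) = { $, (, bool }.

{ $, (, bool }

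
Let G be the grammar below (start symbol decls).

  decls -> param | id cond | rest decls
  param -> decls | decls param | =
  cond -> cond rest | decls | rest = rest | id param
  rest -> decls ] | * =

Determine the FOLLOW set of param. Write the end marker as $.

In decls -> param: param is at the end, add FOLLOW(decls) = { $, *, =, ], id }.
In param -> decls param: param is at the end, add FOLLOW(param) = { $, *, =, ], id }.
In cond -> id param: param is at the end, add FOLLOW(cond) = { $, *, =, ], id }.
Union: FOLLOW(param) = { $, *, =, ], id }.

{ $, *, =, ], id }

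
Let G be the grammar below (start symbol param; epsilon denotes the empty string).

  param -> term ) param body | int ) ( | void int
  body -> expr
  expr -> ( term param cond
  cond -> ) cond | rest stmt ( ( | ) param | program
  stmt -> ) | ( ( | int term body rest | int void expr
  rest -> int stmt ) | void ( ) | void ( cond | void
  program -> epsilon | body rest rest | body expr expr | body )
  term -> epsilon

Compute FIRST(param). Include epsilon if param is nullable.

From param -> term ) param body: term nullable, take FIRST(term) ∪ {)} = { ) }.
param -> int ) ( contributes {int}.
param -> void int contributes {void}.
Union: FIRST(param) = { ), int, void }.

{ ), int, void }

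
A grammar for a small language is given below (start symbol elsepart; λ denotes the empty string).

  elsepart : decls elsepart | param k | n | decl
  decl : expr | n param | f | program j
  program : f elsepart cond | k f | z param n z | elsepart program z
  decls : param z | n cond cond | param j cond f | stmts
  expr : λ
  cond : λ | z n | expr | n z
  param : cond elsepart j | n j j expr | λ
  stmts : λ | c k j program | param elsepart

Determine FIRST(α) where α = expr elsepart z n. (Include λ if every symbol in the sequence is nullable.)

Add FIRST(expr)\{λ} = {  }; expr is nullable, continue.
Add FIRST(elsepart)\{λ} = { c, f, j, k, n, z }; elsepart is nullable, continue.
z is a terminal; add {z} and stop.

{ c, f, j, k, n, z }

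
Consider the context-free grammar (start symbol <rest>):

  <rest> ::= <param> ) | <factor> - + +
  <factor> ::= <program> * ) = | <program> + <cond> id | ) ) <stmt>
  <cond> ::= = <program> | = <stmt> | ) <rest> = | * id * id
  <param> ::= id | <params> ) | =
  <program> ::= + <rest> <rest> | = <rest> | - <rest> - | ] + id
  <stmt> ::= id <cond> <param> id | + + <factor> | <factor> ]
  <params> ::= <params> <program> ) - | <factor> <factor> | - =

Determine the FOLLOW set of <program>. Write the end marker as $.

{ ), *, +, -, =, ], id }

In <factor> ::= <program> * ) =: add FIRST(* ) =) = { * }.
In <factor> ::= <program> + <cond> id: add FIRST(+ <cond> id) = { + }.
In <cond> ::= = <program>: <program> is at the end, add FOLLOW(<cond>) = { ), +, -, =, ], id }.
In <params> ::= <params> <program> ) -: add FIRST() -) = { ) }.
Union: FOLLOW(<program>) = { ), *, +, -, =, ], id }.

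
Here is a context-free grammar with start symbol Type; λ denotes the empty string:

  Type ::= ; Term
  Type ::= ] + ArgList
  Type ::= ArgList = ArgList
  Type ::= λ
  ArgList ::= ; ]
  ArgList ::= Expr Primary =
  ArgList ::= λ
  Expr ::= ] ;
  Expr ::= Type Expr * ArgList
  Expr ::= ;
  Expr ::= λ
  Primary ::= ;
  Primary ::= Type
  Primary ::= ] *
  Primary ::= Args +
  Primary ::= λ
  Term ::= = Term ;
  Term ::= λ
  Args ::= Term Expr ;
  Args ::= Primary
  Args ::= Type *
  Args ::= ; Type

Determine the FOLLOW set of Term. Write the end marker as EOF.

In Type ::= ; Term: Term is at the end, add FOLLOW(Type) = { EOF, *, +, ;, =, ] }.
In Term ::= = Term ;: add FIRST(;) = { ; }.
In Args ::= Term Expr ;: add FIRST(Expr ;) = { *, +, ;, =, ] }.
Union: FOLLOW(Term) = { EOF, *, +, ;, =, ] }.

{ EOF, *, +, ;, =, ] }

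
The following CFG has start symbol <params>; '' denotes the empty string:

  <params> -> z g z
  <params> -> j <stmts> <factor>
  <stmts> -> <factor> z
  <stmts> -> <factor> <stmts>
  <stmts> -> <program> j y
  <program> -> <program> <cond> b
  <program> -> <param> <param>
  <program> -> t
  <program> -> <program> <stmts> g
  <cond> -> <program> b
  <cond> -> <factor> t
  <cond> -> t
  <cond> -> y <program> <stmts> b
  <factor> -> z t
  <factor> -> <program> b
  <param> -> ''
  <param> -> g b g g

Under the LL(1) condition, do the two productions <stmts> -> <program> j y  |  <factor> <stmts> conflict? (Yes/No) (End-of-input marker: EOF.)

Yes

FIRST(<program> j y) = { b, g, j, t, y, z } and FIRST(<factor> <stmts>) = { b, g, j, t, y, z }.
Both contain b, so the two alternatives are not disjoint — LL(1) conflict.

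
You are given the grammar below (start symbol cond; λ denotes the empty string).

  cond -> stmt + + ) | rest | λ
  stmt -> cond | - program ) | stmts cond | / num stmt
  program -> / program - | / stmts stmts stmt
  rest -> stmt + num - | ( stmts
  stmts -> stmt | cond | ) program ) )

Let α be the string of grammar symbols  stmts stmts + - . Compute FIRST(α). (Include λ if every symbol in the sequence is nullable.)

{ (, ), +, -, / }

Add FIRST(stmts)\{λ} = { (, ), +, -, / }; stmts is nullable, continue.
Add FIRST(stmts)\{λ} = { (, ), +, -, / }; stmts is nullable, continue.
+ is a terminal; add {+} and stop.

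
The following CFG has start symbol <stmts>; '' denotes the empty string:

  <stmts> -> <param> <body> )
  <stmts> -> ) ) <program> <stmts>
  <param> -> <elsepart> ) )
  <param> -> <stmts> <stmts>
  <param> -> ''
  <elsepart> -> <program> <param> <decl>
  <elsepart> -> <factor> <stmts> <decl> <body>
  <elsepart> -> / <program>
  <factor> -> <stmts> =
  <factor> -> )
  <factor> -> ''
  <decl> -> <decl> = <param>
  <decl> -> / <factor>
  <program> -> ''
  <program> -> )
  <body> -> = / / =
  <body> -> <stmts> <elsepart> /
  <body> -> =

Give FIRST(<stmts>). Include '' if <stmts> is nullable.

From <stmts> -> <param> <body> ): <param> nullable, take FIRST(<param>) ∪ FIRST(<body>) = { ), /, = }.
<stmts> -> ) ) <program> <stmts> contributes {)}.
Union: FIRST(<stmts>) = { ), /, = }.

{ ), /, = }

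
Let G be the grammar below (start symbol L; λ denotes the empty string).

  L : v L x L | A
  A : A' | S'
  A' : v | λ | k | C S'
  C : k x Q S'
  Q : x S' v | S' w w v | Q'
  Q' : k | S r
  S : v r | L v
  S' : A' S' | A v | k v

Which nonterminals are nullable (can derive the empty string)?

{ A, A', L }

Directly nullable (have an λ-production): A'.
L : A with every symbol nullable, so L is nullable.
A : A' with every symbol nullable, so A is nullable.
No other nonterminal has a production whose RHS symbols are all nullable.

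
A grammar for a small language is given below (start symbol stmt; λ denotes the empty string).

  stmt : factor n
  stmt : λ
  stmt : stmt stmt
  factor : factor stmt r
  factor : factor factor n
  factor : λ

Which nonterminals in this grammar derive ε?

Directly nullable (have an λ-production): stmt, factor.

{ factor, stmt }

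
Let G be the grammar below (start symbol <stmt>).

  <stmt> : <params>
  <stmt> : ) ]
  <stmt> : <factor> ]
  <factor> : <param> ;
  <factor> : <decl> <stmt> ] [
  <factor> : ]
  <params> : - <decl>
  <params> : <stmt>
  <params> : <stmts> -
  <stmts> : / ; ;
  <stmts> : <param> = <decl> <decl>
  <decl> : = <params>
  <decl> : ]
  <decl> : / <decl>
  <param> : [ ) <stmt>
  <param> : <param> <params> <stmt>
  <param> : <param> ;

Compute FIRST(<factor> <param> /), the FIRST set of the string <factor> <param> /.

{ /, =, [, ] }

Add FIRST(<factor>) = { /, =, [, ] }; <factor> is not nullable, stop.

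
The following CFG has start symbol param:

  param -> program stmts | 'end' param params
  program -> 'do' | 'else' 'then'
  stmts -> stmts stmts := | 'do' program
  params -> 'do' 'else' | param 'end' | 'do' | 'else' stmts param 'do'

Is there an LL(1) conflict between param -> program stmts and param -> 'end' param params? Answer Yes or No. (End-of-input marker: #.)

No

FIRST(program stmts) = { 'do', 'else' } and FIRST('end' param params) = { 'end' }.
The FIRST sets are disjoint and neither alternative is nullable — no conflict.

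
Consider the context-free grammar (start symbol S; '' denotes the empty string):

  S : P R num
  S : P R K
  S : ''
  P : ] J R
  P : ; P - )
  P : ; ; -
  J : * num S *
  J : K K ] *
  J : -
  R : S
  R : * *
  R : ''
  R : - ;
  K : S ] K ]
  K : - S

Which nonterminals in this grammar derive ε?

Directly nullable (have an ''-production): S, R.
No other nonterminal has a production whose RHS symbols are all nullable.

{ R, S }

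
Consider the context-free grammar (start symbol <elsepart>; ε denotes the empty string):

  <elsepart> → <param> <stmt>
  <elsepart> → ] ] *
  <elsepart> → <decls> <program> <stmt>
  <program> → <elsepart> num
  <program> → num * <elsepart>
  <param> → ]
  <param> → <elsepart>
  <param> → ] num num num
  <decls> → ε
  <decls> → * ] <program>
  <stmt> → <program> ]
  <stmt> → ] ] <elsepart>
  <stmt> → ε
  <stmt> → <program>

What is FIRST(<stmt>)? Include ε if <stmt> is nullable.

From <stmt> → <program> ]: add FIRST(<program>) = { *, ], num }.
<stmt> → ] ] <elsepart> contributes {]}.
<stmt> → ε contributes ε.
From <stmt> → <program>: add FIRST(<program>) = { *, ], num }.
Union: FIRST(<stmt>) = { *, ], num, ε }.

{ *, ], num, ε }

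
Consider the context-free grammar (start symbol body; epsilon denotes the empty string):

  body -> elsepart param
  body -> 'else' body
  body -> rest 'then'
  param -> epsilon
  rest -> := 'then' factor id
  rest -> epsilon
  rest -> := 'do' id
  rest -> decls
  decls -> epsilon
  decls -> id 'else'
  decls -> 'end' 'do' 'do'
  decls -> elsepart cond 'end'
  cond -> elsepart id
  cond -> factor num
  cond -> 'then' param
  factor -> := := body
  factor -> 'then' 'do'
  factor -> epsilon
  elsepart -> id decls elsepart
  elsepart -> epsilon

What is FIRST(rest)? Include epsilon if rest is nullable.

rest -> := 'then' factor id contributes {:=}.
rest -> epsilon contributes epsilon.
rest -> := 'do' id contributes {:=}.
From rest -> decls: add FIRST(decls) = { 'end', 'then', :=, id, num, epsilon } (including epsilon since decls is nullable).
Union: FIRST(rest) = { 'end', 'then', :=, id, num, epsilon }.

{ 'end', 'then', :=, id, num, epsilon }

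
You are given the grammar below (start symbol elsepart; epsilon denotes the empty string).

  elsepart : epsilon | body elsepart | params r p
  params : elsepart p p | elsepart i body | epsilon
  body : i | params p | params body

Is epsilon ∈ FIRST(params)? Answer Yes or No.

params has an epsilon-production, so params ⇒ epsilon.

Yes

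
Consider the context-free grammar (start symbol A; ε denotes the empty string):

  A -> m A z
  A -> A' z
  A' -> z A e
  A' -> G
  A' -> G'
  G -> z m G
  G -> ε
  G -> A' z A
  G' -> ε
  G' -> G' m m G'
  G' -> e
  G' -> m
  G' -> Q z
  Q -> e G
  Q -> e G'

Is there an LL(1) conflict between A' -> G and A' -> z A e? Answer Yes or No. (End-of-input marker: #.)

FIRST(G) = { e, m, z, ε } and FIRST(z A e) = { z }.
Both contain z, so the two alternatives are not disjoint — LL(1) conflict.

Yes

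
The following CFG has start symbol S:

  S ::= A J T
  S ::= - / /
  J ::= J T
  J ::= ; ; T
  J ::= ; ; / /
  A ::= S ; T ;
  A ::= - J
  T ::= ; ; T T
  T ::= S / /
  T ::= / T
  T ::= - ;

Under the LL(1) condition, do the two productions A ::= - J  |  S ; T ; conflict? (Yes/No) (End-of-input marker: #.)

Yes

FIRST(- J) = { - } and FIRST(S ; T ;) = { - }.
Both contain -, so the two alternatives are not disjoint — LL(1) conflict.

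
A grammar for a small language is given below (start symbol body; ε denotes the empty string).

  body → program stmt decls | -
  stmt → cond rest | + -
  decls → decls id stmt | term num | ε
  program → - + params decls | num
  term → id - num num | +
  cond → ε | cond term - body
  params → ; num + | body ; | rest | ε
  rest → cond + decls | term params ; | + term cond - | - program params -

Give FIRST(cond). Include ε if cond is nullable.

cond → ε contributes ε.
From cond → cond term - body: cond nullable, take FIRST(cond) ∪ FIRST(term) = { +, id }.
Union: FIRST(cond) = { +, id, ε }.

{ +, id, ε }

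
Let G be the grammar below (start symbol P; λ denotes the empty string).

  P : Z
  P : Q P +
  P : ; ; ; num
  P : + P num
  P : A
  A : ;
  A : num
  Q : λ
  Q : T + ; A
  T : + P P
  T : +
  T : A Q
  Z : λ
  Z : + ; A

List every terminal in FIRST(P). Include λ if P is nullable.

{ +, ;, num, λ }

From P : Z: add FIRST(Z) = { +, λ } (including λ since Z is nullable).
From P : Q P +: Q, P nullable, take FIRST(Q) ∪ FIRST(P) ∪ {+} = { +, ;, num }.
P : ; ; ; num contributes {;}.
P : + P num contributes {+}.
From P : A: add FIRST(A) = { ;, num }.
Union: FIRST(P) = { +, ;, num, λ }.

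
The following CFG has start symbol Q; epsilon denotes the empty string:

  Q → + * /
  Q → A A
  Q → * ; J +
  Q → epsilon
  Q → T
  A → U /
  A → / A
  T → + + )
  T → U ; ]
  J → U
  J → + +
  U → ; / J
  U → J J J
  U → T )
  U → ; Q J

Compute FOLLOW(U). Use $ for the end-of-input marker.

In A → U /: add FIRST(/) = { / }.
In T → U ; ]: add FIRST(; ]) = { ; }.
In J → U: U is at the end, add FOLLOW(J) = { +, /, ; }.
Union: FOLLOW(U) = { +, /, ; }.

{ +, /, ; }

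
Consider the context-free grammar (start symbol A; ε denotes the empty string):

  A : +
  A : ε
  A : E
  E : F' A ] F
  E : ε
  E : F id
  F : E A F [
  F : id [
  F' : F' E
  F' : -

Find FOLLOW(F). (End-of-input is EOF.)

In E : F' A ] F: F is at the end, add FOLLOW(E) = { EOF, +, -, ], id }.
In E : F id: add FIRST(id) = { id }.
In F : E A F [: add FIRST([) = { [ }.
Union: FOLLOW(F) = { EOF, +, -, [, ], id }.

{ EOF, +, -, [, ], id }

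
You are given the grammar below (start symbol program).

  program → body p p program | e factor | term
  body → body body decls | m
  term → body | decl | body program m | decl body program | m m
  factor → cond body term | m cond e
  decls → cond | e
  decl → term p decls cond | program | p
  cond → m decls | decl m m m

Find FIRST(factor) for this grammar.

{ e, m, p }

From factor → cond body term: add FIRST(cond) = { e, m, p }.
factor → m cond e contributes {m}.
Union: FIRST(factor) = { e, m, p }.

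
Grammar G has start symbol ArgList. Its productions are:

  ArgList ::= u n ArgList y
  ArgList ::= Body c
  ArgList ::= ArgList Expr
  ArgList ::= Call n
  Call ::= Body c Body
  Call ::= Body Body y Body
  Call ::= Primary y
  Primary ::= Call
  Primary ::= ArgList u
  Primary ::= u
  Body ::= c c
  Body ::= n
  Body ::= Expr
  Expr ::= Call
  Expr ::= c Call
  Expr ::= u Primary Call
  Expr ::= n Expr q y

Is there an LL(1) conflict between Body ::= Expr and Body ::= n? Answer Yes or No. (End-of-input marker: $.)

FIRST(Expr) = { c, n, u } and FIRST(n) = { n }.
Both contain n, so the two alternatives are not disjoint — LL(1) conflict.

Yes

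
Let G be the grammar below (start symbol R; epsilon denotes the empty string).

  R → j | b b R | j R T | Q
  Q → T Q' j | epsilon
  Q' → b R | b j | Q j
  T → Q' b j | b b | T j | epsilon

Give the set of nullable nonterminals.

Directly nullable (have an epsilon-production): Q, T.
R → Q with every symbol nullable, so R is nullable.
No other nonterminal has a production whose RHS symbols are all nullable.

{ Q, R, T }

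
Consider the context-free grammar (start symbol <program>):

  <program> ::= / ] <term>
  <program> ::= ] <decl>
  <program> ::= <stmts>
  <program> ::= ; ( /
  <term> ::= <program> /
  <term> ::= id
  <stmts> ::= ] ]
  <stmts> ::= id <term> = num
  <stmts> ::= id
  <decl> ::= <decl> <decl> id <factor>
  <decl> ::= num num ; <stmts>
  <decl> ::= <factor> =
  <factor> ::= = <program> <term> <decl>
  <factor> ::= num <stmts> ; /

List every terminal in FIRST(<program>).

<program> ::= / ] <term> contributes {/}.
<program> ::= ] <decl> contributes {]}.
From <program> ::= <stmts>: add FIRST(<stmts>) = { ], id }.
<program> ::= ; ( / contributes {;}.
Union: FIRST(<program>) = { /, ;, ], id }.

{ /, ;, ], id }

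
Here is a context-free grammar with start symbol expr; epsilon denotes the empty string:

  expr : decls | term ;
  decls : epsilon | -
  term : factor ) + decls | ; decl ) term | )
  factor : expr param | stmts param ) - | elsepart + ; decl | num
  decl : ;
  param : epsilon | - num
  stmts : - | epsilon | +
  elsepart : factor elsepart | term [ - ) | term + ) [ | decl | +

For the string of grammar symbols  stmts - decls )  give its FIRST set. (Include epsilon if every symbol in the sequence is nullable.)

Add FIRST(stmts)\{epsilon} = { +, - }; stmts is nullable, continue.
- is a terminal; add {-} and stop.

{ +, - }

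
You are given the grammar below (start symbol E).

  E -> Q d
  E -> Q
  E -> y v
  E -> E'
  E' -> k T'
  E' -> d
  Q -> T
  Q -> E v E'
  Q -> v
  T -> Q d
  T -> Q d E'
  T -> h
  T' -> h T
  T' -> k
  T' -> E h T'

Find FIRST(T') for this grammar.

{ d, h, k, v, y }

T' -> h T contributes {h}.
T' -> k contributes {k}.
From T' -> E h T': add FIRST(E) = { d, h, k, v, y }.
Union: FIRST(T') = { d, h, k, v, y }.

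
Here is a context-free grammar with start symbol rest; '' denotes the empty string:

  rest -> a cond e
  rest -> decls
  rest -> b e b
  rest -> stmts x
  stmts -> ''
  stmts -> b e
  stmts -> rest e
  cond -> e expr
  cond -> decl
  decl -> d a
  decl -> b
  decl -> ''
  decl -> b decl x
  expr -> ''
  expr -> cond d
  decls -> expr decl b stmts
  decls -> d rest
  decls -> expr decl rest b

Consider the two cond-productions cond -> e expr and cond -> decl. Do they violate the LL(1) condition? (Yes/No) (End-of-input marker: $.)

Yes

FIRST(e expr) = { e } and FIRST(decl) = { b, d, '' }.
The second alternative is nullable and FOLLOW(cond) = { d, e } shares e with FIRST of the first — conflict.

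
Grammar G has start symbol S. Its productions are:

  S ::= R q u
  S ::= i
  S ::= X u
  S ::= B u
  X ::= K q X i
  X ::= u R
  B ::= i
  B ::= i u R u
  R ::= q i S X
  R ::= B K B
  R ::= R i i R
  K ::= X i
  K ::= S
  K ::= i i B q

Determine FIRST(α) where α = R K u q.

Add FIRST(R) = { i, q }; R is not nullable, stop.

{ i, q }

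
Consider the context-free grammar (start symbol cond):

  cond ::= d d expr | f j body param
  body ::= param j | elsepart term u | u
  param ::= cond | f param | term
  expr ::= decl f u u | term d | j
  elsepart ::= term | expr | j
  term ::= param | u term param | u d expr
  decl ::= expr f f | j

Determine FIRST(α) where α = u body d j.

{ u }

u is a terminal; add {u} and stop.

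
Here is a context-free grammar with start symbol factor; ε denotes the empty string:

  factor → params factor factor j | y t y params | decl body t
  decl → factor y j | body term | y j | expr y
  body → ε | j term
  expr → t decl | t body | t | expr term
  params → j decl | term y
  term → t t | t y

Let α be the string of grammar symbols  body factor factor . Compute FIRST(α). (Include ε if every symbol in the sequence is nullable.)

Add FIRST(body)\{ε} = { j }; body is nullable, continue.
Add FIRST(factor) = { j, t, y }; factor is not nullable, stop.

{ j, t, y }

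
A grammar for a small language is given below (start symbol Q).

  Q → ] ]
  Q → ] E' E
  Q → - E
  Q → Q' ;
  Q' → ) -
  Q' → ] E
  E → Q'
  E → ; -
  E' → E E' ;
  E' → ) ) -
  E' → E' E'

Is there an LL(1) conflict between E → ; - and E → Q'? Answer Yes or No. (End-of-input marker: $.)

No

FIRST(; -) = { ; } and FIRST(Q') = { ), ] }.
The FIRST sets are disjoint and neither alternative is nullable — no conflict.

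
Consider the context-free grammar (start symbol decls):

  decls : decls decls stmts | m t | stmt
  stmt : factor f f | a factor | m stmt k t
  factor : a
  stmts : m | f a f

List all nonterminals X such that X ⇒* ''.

No nonterminal has an empty production or an RHS whose symbols are all nullable.

{ } (none)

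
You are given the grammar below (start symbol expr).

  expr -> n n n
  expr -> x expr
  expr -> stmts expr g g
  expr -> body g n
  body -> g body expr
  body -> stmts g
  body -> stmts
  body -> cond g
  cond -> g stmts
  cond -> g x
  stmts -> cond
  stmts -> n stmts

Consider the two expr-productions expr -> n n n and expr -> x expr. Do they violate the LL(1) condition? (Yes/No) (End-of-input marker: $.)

FIRST(n n n) = { n } and FIRST(x expr) = { x }.
The FIRST sets are disjoint and neither alternative is nullable — no conflict.

No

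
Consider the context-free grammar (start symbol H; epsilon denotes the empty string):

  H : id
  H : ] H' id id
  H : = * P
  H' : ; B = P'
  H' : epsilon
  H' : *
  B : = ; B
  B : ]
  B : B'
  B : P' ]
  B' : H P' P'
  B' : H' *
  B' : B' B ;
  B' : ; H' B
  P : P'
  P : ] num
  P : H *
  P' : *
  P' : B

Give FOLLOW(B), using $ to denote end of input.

{ $, *, ;, =, ], id }

In H' : ; B = P': add FIRST(= P') = { = }.
In B : = ; B: B is at the end, add FOLLOW(B) = { $, *, ;, =, ], id }.
In B' : B' B ;: add FIRST(;) = { ; }.
In B' : ; H' B: B is at the end, add FOLLOW(B') = { $, *, ;, =, ], id }.
In P' : B: B is at the end, add FOLLOW(P') = { $, *, ;, =, ], id }.
Union: FOLLOW(B) = { $, *, ;, =, ], id }.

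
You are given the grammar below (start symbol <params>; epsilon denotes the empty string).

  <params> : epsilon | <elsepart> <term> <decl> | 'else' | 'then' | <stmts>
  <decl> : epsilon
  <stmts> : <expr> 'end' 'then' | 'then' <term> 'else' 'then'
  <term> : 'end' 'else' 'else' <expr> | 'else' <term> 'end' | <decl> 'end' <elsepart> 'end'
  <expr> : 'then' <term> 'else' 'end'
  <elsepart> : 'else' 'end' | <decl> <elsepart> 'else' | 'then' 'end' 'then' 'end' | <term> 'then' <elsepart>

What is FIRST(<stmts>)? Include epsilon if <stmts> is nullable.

From <stmts> : <expr> 'end' 'then': add FIRST(<expr>) = { 'then' }.
<stmts> : 'then' <term> 'else' 'then' contributes {'then'}.
Union: FIRST(<stmts>) = { 'then' }.

{ 'then' }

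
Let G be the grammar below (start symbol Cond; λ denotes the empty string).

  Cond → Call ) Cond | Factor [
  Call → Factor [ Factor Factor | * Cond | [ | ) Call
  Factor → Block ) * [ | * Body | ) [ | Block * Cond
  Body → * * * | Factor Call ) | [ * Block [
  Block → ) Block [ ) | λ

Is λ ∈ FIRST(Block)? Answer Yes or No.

Yes

Block has an λ-production, so Block ⇒ λ.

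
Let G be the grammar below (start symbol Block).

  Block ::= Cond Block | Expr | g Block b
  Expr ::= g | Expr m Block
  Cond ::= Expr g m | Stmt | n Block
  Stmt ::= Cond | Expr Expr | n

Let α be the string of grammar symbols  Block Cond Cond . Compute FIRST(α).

Add FIRST(Block) = { g, n }; Block is not nullable, stop.

{ g, n }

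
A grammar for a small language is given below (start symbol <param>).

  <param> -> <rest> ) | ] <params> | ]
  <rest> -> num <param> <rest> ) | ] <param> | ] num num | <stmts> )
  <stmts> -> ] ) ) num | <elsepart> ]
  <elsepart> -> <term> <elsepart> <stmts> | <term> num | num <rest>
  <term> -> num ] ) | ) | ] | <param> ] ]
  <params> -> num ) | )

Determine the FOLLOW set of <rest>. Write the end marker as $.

{ ), ], num }

In <param> -> <rest> ): add FIRST()) = { ) }.
In <rest> -> num <param> <rest> ): add FIRST()) = { ) }.
In <elsepart> -> num <rest>: <rest> is at the end, add FOLLOW(<elsepart>) = { ), ], num }.
Union: FOLLOW(<rest>) = { ), ], num }.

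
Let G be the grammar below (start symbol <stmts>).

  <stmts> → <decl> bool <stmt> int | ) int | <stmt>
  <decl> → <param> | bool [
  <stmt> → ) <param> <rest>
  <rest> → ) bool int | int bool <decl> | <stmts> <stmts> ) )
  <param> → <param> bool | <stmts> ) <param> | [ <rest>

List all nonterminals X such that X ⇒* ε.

{ } (none)

No nonterminal has an empty production or an RHS whose symbols are all nullable.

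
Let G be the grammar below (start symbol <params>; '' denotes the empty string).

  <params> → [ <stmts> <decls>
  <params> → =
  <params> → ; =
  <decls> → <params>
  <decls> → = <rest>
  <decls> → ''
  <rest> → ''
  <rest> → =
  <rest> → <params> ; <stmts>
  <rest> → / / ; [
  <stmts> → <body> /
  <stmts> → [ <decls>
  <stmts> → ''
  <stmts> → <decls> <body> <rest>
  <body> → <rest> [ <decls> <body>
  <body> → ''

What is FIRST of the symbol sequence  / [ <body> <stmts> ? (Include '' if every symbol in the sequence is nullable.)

{ / }

/ is a terminal; add {/} and stop.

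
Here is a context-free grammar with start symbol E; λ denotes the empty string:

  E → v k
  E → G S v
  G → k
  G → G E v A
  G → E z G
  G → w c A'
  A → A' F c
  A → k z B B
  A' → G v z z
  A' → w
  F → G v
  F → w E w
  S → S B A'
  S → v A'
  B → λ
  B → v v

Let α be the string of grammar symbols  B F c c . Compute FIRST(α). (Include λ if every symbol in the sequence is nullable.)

{ k, v, w }

Add FIRST(B)\{λ} = { v }; B is nullable, continue.
Add FIRST(F) = { k, v, w }; F is not nullable, stop.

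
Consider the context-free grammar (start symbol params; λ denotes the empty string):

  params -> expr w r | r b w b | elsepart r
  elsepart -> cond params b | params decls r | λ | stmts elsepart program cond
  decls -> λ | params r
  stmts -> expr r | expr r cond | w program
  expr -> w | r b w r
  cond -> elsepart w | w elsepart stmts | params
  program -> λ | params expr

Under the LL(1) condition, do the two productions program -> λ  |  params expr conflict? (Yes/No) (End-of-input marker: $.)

Yes

FIRST(λ) = { λ } and FIRST(params expr) = { r, w }.
The first alternative is nullable and FOLLOW(program) = { r, w } shares r with FIRST of the second — conflict.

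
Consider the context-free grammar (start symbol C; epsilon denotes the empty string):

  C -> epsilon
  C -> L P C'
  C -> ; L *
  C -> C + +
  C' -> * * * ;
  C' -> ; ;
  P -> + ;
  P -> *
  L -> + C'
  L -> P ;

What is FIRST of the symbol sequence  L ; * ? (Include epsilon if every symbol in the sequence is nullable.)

{ *, + }

Add FIRST(L) = { *, + }; L is not nullable, stop.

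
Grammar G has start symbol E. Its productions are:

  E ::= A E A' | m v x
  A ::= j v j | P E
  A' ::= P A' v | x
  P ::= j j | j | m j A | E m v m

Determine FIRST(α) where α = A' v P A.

Add FIRST(A') = { j, m, x }; A' is not nullable, stop.

{ j, m, x }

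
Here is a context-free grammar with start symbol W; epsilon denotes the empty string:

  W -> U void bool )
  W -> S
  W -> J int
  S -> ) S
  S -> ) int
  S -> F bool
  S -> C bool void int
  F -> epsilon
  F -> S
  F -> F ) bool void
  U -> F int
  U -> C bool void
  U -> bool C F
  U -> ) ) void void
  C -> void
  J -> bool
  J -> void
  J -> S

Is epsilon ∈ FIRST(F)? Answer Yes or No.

F has an epsilon-production, so F ⇒ epsilon.

Yes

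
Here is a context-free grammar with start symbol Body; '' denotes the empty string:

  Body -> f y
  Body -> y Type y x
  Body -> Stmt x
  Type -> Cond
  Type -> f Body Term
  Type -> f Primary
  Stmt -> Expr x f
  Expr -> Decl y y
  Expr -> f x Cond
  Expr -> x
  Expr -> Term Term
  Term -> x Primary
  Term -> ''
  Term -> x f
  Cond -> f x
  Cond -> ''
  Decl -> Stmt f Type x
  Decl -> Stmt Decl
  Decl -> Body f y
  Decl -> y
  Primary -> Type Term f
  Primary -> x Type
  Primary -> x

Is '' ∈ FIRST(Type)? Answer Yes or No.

Yes

Type -> Cond and each of Cond is nullable, so Type ⇒* ''.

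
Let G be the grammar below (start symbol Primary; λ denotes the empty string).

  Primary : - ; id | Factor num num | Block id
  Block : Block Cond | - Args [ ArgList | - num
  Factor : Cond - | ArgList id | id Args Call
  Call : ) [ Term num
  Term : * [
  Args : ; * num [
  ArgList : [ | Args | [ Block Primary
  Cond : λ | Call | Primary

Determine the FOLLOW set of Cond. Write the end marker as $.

{ ), -, ;, [, id }

In Block : Block Cond: Cond is at the end, add FOLLOW(Block) = { ), -, ;, [, id }.
In Factor : Cond -: add FIRST(-) = { - }.
Union: FOLLOW(Cond) = { ), -, ;, [, id }.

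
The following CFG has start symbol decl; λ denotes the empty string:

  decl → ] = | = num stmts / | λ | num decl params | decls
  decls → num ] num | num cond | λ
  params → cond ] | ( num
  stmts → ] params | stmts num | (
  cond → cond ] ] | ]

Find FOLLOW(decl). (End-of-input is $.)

decl is the start symbol, so $ ∈ FOLLOW(decl).
In decl → num decl params: add FIRST(params) = { (, ] }.
Union: FOLLOW(decl) = { $, (, ] }.

{ $, (, ] }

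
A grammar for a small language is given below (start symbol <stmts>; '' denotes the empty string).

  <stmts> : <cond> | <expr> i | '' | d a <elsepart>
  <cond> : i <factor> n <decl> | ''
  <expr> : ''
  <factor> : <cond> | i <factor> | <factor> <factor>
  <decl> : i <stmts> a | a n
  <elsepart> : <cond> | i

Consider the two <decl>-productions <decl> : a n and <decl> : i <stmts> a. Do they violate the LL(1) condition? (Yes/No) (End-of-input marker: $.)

No

FIRST(a n) = { a } and FIRST(i <stmts> a) = { i }.
The FIRST sets are disjoint and neither alternative is nullable — no conflict.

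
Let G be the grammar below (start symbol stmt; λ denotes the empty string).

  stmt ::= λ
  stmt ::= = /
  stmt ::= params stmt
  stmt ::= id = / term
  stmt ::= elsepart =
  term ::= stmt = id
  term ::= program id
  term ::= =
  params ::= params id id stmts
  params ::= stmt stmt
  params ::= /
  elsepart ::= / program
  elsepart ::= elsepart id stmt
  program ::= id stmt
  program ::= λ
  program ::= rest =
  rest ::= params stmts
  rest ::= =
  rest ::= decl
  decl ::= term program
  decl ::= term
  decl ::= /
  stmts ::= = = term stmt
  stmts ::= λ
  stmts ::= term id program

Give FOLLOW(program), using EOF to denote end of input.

In term ::= program id: add FIRST(id) = { id }.
In elsepart ::= / program: program is at the end, add FOLLOW(elsepart) = { =, id }.
In decl ::= term program: program is at the end, add FOLLOW(decl) = { = }.
In stmts ::= term id program: program is at the end, add FOLLOW(stmts) = { EOF, /, =, id }.
Union: FOLLOW(program) = { EOF, /, =, id }.

{ EOF, /, =, id }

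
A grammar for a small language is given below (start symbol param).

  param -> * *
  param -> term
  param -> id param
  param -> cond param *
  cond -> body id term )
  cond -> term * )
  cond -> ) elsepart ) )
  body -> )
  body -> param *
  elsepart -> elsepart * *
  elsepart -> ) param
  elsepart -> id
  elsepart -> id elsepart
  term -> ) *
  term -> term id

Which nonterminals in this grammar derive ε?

No nonterminal has an empty production or an RHS whose symbols are all nullable.

{ } (none)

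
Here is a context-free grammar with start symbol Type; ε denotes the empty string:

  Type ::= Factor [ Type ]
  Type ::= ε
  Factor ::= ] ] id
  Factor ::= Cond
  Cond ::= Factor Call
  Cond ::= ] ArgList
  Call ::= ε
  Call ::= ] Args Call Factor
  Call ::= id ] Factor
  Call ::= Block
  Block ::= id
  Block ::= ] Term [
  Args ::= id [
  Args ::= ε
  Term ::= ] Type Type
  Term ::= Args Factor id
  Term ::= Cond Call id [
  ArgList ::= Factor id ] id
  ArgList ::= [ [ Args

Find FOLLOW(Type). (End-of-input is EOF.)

Type is the start symbol, so EOF ∈ FOLLOW(Type).
In Type ::= Factor [ Type ]: add FIRST(]) = { ] }.
In Term ::= ] Type Type: add FIRST(Type)\{ε} = { ] }.
  Since Type is nullable, also add FOLLOW(Term) = { [ }.
In Term ::= ] Type Type: Type is at the end, add FOLLOW(Term) = { [ }.
Union: FOLLOW(Type) = { EOF, [, ] }.

{ EOF, [, ] }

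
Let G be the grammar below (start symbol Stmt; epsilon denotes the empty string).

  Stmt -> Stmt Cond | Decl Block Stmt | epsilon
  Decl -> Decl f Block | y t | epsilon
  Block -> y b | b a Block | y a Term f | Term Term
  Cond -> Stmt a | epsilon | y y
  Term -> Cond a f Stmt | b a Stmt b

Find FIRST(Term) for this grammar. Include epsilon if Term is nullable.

{ a, b, f, y }

From Term -> Cond a f Stmt: Cond nullable, take FIRST(Cond) ∪ {a} = { a, b, f, y }.
Term -> b a Stmt b contributes {b}.
Union: FIRST(Term) = { a, b, f, y }.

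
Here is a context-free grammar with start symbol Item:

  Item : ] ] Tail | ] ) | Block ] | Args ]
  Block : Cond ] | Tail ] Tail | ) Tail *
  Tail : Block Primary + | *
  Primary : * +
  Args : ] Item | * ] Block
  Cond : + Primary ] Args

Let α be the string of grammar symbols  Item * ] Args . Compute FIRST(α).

Add FIRST(Item) = { ), *, +, ] }; Item is not nullable, stop.

{ ), *, +, ] }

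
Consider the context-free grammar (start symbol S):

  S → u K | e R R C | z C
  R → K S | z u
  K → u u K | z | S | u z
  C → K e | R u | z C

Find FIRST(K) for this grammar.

{ e, u, z }

K → u u K contributes {u}.
K → z contributes {z}.
From K → S: add FIRST(S) = { e, u, z }.
K → u z contributes {u}.
Union: FIRST(K) = { e, u, z }.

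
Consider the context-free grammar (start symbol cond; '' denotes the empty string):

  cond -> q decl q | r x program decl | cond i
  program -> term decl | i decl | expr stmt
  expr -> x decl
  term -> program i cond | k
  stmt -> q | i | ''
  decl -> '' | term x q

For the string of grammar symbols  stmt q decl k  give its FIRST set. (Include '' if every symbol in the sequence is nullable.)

{ i, q }

Add FIRST(stmt)\{''} = { i, q }; stmt is nullable, continue.
q is a terminal; add {q} and stop.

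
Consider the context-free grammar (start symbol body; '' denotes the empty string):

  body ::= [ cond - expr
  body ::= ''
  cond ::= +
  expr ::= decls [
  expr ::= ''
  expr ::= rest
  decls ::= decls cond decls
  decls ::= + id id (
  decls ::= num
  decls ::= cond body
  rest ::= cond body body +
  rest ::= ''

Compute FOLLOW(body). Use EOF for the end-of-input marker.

{ EOF, +, [ }

body is the start symbol, so EOF ∈ FOLLOW(body).
In decls ::= cond body: body is at the end, add FOLLOW(decls) = { +, [ }.
In rest ::= cond body body +: add FIRST(body +) = { +, [ }.
In rest ::= cond body body +: add FIRST(+) = { + }.
Union: FOLLOW(body) = { EOF, +, [ }.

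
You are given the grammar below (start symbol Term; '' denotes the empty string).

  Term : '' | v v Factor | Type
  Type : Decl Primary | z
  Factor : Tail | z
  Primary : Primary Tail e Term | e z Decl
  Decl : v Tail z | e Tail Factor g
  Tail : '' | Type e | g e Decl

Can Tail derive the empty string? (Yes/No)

Yes

Tail has an ''-production, so Tail ⇒ ''.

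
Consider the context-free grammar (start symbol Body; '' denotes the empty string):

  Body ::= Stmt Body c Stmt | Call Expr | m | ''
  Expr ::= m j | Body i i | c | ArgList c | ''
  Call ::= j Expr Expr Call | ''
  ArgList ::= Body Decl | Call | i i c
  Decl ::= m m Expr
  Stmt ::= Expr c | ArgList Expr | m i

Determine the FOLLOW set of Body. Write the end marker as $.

{ $, c, i, m }

Body is the start symbol, so $ ∈ FOLLOW(Body).
In Body ::= Stmt Body c Stmt: add FIRST(c Stmt) = { c }.
In Expr ::= Body i i: add FIRST(i i) = { i }.
In ArgList ::= Body Decl: add FIRST(Decl) = { m }.
Union: FOLLOW(Body) = { $, c, i, m }.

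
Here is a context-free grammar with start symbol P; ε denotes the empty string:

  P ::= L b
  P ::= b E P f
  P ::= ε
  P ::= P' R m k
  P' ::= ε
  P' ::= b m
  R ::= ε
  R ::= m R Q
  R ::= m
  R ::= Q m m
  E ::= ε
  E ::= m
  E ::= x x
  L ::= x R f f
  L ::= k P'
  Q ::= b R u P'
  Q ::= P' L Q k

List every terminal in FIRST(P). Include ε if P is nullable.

From P ::= L b: add FIRST(L) = { k, x }.
P ::= b E P f contributes {b}.
P ::= ε contributes ε.
From P ::= P' R m k: P', R nullable, take FIRST(P') ∪ FIRST(R) ∪ {m} = { b, k, m, x }.
Union: FIRST(P) = { b, k, m, x, ε }.

{ b, k, m, x, ε }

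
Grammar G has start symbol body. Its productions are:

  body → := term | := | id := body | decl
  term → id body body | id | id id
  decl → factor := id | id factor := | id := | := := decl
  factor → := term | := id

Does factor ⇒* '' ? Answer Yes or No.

No nonterminal in this grammar is nullable.
No production of factor has an RHS whose symbols are all nullable, so factor is not nullable.

No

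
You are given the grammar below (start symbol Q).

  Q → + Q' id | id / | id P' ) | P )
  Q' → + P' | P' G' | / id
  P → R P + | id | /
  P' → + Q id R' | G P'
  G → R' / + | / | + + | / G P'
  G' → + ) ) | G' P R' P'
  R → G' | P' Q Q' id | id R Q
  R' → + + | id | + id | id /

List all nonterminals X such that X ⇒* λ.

No nonterminal has an empty production or an RHS whose symbols are all nullable.

{ } (none)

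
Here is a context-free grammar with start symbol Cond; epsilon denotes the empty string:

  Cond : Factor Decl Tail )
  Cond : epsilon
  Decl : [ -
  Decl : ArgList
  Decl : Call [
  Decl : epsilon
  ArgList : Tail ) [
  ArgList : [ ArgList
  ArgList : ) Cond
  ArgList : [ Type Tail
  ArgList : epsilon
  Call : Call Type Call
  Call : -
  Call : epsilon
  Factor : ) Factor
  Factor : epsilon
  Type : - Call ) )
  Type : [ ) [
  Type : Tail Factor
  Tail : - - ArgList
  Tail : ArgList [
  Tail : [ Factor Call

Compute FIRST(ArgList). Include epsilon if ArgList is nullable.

{ ), -, [, epsilon }

From ArgList : Tail ) [: add FIRST(Tail) = { ), -, [ }.
ArgList : [ ArgList contributes {[}.
ArgList : ) Cond contributes {)}.
ArgList : [ Type Tail contributes {[}.
ArgList : epsilon contributes epsilon.
Union: FIRST(ArgList) = { ), -, [, epsilon }.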